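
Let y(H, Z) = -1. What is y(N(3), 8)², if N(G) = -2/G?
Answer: 1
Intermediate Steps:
y(N(3), 8)² = (-1)² = 1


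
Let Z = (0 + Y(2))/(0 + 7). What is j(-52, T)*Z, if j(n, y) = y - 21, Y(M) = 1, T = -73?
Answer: -94/7 ≈ -13.429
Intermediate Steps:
Z = ⅐ (Z = (0 + 1)/(0 + 7) = 1/7 = 1*(⅐) = ⅐ ≈ 0.14286)
j(n, y) = -21 + y
j(-52, T)*Z = (-21 - 73)*(⅐) = -94*⅐ = -94/7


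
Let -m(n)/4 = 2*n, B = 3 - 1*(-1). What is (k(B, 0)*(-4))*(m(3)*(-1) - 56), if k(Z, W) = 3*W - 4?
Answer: -512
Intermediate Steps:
B = 4 (B = 3 + 1 = 4)
m(n) = -8*n
k(Z, W) = -4 + 3*W
(k(B, 0)*(-4))*(m(3)*(-1) - 56) = ((-4 + 3*0)*(-4))*(-8*3*(-1) - 56) = ((-4 + 0)*(-4))*(-24*(-1) - 56) = (-4*(-4))*(24 - 56) = 16*(-32) = -512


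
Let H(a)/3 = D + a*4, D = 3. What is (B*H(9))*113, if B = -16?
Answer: -211536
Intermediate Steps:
H(a) = 9 + 12*a (H(a) = 3*(3 + a*4) = 3*(3 + 4*a) = 9 + 12*a)
(B*H(9))*113 = -16*(9 + 12*9)*113 = -16*(9 + 108)*113 = -16*117*113 = -1872*113 = -211536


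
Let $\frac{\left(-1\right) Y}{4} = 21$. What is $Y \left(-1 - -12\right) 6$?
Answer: $-5544$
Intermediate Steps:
$Y = -84$ ($Y = \left(-4\right) 21 = -84$)
$Y \left(-1 - -12\right) 6 = - 84 \left(-1 - -12\right) 6 = - 84 \left(-1 + 12\right) 6 = \left(-84\right) 11 \cdot 6 = \left(-924\right) 6 = -5544$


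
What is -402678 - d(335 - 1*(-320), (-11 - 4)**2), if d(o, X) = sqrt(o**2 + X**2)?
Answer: -402678 - 5*sqrt(19186) ≈ -4.0337e+5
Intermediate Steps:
d(o, X) = sqrt(X**2 + o**2)
-402678 - d(335 - 1*(-320), (-11 - 4)**2) = -402678 - sqrt(((-11 - 4)**2)**2 + (335 - 1*(-320))**2) = -402678 - sqrt(((-15)**2)**2 + (335 + 320)**2) = -402678 - sqrt(225**2 + 655**2) = -402678 - sqrt(50625 + 429025) = -402678 - sqrt(479650) = -402678 - 5*sqrt(19186)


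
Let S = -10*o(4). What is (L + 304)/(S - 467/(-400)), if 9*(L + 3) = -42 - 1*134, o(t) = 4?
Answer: -1013200/139797 ≈ -7.2477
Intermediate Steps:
S = -40 (S = -10*4 = -40)
L = -203/9 (L = -3 + (-42 - 1*134)/9 = -3 + (-42 - 134)/9 = -3 + (1/9)*(-176) = -3 - 176/9 = -203/9 ≈ -22.556)
(L + 304)/(S - 467/(-400)) = (-203/9 + 304)/(-40 - 467/(-400)) = 2533/(9*(-40 - 467*(-1/400))) = 2533/(9*(-40 + 467/400)) = 2533/(9*(-15533/400)) = (2533/9)*(-400/15533) = -1013200/139797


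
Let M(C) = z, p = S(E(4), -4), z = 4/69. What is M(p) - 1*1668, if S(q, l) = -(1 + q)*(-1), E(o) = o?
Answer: -115088/69 ≈ -1667.9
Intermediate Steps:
z = 4/69 (z = 4*(1/69) = 4/69 ≈ 0.057971)
S(q, l) = 1 + q (S(q, l) = -(-1 - q) = 1 + q)
p = 5 (p = 1 + 4 = 5)
M(C) = 4/69
M(p) - 1*1668 = 4/69 - 1*1668 = 4/69 - 1668 = -115088/69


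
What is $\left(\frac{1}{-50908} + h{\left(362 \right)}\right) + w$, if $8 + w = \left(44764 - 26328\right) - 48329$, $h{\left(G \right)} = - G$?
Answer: $- \frac{1540628805}{50908} \approx -30263.0$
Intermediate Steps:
$w = -29901$ ($w = -8 + \left(\left(44764 - 26328\right) - 48329\right) = -8 + \left(18436 - 48329\right) = -8 - 29893 = -29901$)
$\left(\frac{1}{-50908} + h{\left(362 \right)}\right) + w = \left(\frac{1}{-50908} - 362\right) - 29901 = \left(- \frac{1}{50908} - 362\right) - 29901 = - \frac{18428697}{50908} - 29901 = - \frac{1540628805}{50908}$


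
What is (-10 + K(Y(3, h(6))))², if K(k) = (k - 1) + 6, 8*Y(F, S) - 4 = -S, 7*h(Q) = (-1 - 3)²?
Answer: 4489/196 ≈ 22.903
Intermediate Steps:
h(Q) = 16/7 (h(Q) = (-1 - 3)²/7 = (⅐)*(-4)² = (⅐)*16 = 16/7)
Y(F, S) = ½ - S/8 (Y(F, S) = ½ + (-S)/8 = ½ - S/8)
K(k) = 5 + k (K(k) = (-1 + k) + 6 = 5 + k)
(-10 + K(Y(3, h(6))))² = (-10 + (5 + (½ - ⅛*16/7)))² = (-10 + (5 + (½ - 2/7)))² = (-10 + (5 + 3/14))² = (-10 + 73/14)² = (-67/14)² = 4489/196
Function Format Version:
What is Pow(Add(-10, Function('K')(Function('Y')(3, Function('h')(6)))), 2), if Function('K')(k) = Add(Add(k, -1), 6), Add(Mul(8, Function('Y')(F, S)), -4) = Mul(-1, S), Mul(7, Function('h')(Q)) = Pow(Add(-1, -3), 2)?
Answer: Rational(4489, 196) ≈ 22.903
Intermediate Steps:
Function('h')(Q) = Rational(16, 7) (Function('h')(Q) = Mul(Rational(1, 7), Pow(Add(-1, -3), 2)) = Mul(Rational(1, 7), Pow(-4, 2)) = Mul(Rational(1, 7), 16) = Rational(16, 7))
Function('Y')(F, S) = Add(Rational(1, 2), Mul(Rational(-1, 8), S)) (Function('Y')(F, S) = Add(Rational(1, 2), Mul(Rational(1, 8), Mul(-1, S))) = Add(Rational(1, 2), Mul(Rational(-1, 8), S)))
Function('K')(k) = Add(5, k) (Function('K')(k) = Add(Add(-1, k), 6) = Add(5, k))
Pow(Add(-10, Function('K')(Function('Y')(3, Function('h')(6)))), 2) = Pow(Add(-10, Add(5, Add(Rational(1, 2), Mul(Rational(-1, 8), Rational(16, 7))))), 2) = Pow(Add(-10, Add(5, Add(Rational(1, 2), Rational(-2, 7)))), 2) = Pow(Add(-10, Add(5, Rational(3, 14))), 2) = Pow(Add(-10, Rational(73, 14)), 2) = Pow(Rational(-67, 14), 2) = Rational(4489, 196)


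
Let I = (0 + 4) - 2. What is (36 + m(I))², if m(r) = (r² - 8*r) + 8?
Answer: 1024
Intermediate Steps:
I = 2 (I = 4 - 2 = 2)
m(r) = 8 + r² - 8*r
(36 + m(I))² = (36 + (8 + 2² - 8*2))² = (36 + (8 + 4 - 16))² = (36 - 4)² = 32² = 1024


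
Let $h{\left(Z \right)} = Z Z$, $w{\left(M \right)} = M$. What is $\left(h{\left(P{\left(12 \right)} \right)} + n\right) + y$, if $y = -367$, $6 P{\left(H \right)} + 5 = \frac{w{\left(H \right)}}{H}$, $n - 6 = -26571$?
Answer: $- \frac{242384}{9} \approx -26932.0$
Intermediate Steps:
$n = -26565$ ($n = 6 - 26571 = -26565$)
$P{\left(H \right)} = - \frac{2}{3}$ ($P{\left(H \right)} = - \frac{5}{6} + \frac{H \frac{1}{H}}{6} = - \frac{5}{6} + \frac{1}{6} \cdot 1 = - \frac{5}{6} + \frac{1}{6} = - \frac{2}{3}$)
$h{\left(Z \right)} = Z^{2}$
$\left(h{\left(P{\left(12 \right)} \right)} + n\right) + y = \left(\left(- \frac{2}{3}\right)^{2} - 26565\right) - 367 = \left(\frac{4}{9} - 26565\right) - 367 = - \frac{239081}{9} - 367 = - \frac{242384}{9}$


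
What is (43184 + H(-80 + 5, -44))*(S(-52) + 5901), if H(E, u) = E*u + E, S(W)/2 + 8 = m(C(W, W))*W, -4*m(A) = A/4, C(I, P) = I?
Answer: 257430723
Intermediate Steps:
m(A) = -A/16 (m(A) = -A/(4*4) = -A/16)
S(W) = -16 - W²/8 (S(W) = -16 + 2*((-W/16)*W) = -16 + 2*(-W²/16) = -16 - W²/8)
H(E, u) = E + E*u
(43184 + H(-80 + 5, -44))*(S(-52) + 5901) = (43184 + (-80 + 5)*(1 - 44))*((-16 - ⅛*(-52)²) + 5901) = (43184 - 75*(-43))*((-16 - ⅛*2704) + 5901) = (43184 + 3225)*((-16 - 338) + 5901) = 46409*(-354 + 5901) = 46409*5547 = 257430723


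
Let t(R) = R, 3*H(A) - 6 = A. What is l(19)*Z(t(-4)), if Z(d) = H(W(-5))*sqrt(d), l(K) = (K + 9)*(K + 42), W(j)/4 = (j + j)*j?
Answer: 703696*I/3 ≈ 2.3457e+5*I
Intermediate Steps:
W(j) = 8*j**2 (W(j) = 4*((j + j)*j) = 4*((2*j)*j) = 4*(2*j**2) = 8*j**2)
H(A) = 2 + A/3
l(K) = (9 + K)*(42 + K)
Z(d) = 206*sqrt(d)/3 (Z(d) = (2 + (8*(-5)**2)/3)*sqrt(d) = (2 + (8*25)/3)*sqrt(d) = (2 + (1/3)*200)*sqrt(d) = (2 + 200/3)*sqrt(d) = 206*sqrt(d)/3)
l(19)*Z(t(-4)) = (378 + 19**2 + 51*19)*(206*sqrt(-4)/3) = (378 + 361 + 969)*(206*(2*I)/3) = 1708*(412*I/3) = 703696*I/3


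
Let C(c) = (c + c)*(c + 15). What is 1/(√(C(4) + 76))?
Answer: √57/114 ≈ 0.066227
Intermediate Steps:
C(c) = 2*c*(15 + c) (C(c) = (2*c)*(15 + c) = 2*c*(15 + c))
1/(√(C(4) + 76)) = 1/(√(2*4*(15 + 4) + 76)) = 1/(√(2*4*19 + 76)) = 1/(√(152 + 76)) = 1/(√228) = 1/(2*√57) = √57/114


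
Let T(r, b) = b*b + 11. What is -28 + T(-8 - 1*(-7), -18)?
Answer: 307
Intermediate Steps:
T(r, b) = 11 + b² (T(r, b) = b² + 11 = 11 + b²)
-28 + T(-8 - 1*(-7), -18) = -28 + (11 + (-18)²) = -28 + (11 + 324) = -28 + 335 = 307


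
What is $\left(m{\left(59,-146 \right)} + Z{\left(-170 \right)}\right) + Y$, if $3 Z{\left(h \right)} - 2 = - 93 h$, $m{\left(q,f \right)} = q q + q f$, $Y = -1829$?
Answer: $- \frac{5074}{3} \approx -1691.3$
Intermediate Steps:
$m{\left(q,f \right)} = q^{2} + f q$
$Z{\left(h \right)} = \frac{2}{3} - 31 h$ ($Z{\left(h \right)} = \frac{2}{3} + \frac{\left(-93\right) h}{3} = \frac{2}{3} - 31 h$)
$\left(m{\left(59,-146 \right)} + Z{\left(-170 \right)}\right) + Y = \left(59 \left(-146 + 59\right) + \left(\frac{2}{3} - -5270\right)\right) - 1829 = \left(59 \left(-87\right) + \left(\frac{2}{3} + 5270\right)\right) - 1829 = \left(-5133 + \frac{15812}{3}\right) - 1829 = \frac{413}{3} - 1829 = - \frac{5074}{3}$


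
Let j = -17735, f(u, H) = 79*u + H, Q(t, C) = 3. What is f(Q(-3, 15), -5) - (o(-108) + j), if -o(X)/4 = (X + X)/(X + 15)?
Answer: 557265/31 ≈ 17976.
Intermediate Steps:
f(u, H) = H + 79*u
o(X) = -8*X/(15 + X) (o(X) = -4*(X + X)/(X + 15) = -4*2*X/(15 + X) = -8*X/(15 + X))
f(Q(-3, 15), -5) - (o(-108) + j) = (-5 + 79*3) - (-8*(-108)/(15 - 108) - 17735) = (-5 + 237) - (-8*(-108)/(-93) - 17735) = 232 - (-8*(-108)*(-1/93) - 17735) = 232 - (-288/31 - 17735) = 232 - 1*(-550073/31) = 232 + 550073/31 = 557265/31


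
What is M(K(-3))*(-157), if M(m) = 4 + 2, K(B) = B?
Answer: -942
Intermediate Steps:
M(m) = 6
M(K(-3))*(-157) = 6*(-157) = -942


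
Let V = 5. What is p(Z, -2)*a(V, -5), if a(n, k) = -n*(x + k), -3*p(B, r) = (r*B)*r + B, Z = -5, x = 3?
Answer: 250/3 ≈ 83.333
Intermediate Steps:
p(B, r) = -B/3 - B*r²/3 (p(B, r) = -((r*B)*r + B)/3 = -((B*r)*r + B)/3 = -(B*r² + B)/3 = -(B + B*r²)/3 = -B/3 - B*r²/3)
a(n, k) = -n*(3 + k)
p(Z, -2)*a(V, -5) = (-⅓*(-5)*(1 + (-2)²))*(-1*5*(3 - 5)) = (-⅓*(-5)*(1 + 4))*(-1*5*(-2)) = -⅓*(-5)*5*10 = (25/3)*10 = 250/3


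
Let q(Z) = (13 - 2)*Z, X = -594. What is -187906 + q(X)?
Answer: -194440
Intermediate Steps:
q(Z) = 11*Z
-187906 + q(X) = -187906 + 11*(-594) = -187906 - 6534 = -194440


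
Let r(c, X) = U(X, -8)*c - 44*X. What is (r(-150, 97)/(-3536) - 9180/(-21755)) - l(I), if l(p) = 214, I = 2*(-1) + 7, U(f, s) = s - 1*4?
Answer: -818797185/3846284 ≈ -212.88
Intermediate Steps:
U(f, s) = -4 + s (U(f, s) = s - 4 = -4 + s)
I = 5 (I = -2 + 7 = 5)
r(c, X) = -44*X - 12*c (r(c, X) = (-4 - 8)*c - 44*X = -12*c - 44*X = -44*X - 12*c)
(r(-150, 97)/(-3536) - 9180/(-21755)) - l(I) = ((-44*97 - 12*(-150))/(-3536) - 9180/(-21755)) - 1*214 = ((-4268 + 1800)*(-1/3536) - 9180*(-1/21755)) - 214 = (-2468*(-1/3536) + 1836/4351) - 214 = (617/884 + 1836/4351) - 214 = 4307591/3846284 - 214 = -818797185/3846284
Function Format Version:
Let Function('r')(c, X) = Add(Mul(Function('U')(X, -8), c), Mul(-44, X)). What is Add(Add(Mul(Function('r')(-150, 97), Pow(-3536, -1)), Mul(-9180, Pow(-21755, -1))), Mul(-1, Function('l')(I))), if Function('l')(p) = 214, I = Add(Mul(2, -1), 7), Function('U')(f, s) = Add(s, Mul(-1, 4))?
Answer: Rational(-818797185, 3846284) ≈ -212.88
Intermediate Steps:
Function('U')(f, s) = Add(-4, s) (Function('U')(f, s) = Add(s, -4) = Add(-4, s))
I = 5 (I = Add(-2, 7) = 5)
Function('r')(c, X) = Add(Mul(-44, X), Mul(-12, c)) (Function('r')(c, X) = Add(Mul(Add(-4, -8), c), Mul(-44, X)) = Add(Mul(-12, c), Mul(-44, X)) = Add(Mul(-44, X), Mul(-12, c)))
Add(Add(Mul(Function('r')(-150, 97), Pow(-3536, -1)), Mul(-9180, Pow(-21755, -1))), Mul(-1, Function('l')(I))) = Add(Add(Mul(Add(Mul(-44, 97), Mul(-12, -150)), Pow(-3536, -1)), Mul(-9180, Pow(-21755, -1))), Mul(-1, 214)) = Add(Add(Mul(Add(-4268, 1800), Rational(-1, 3536)), Mul(-9180, Rational(-1, 21755))), -214) = Add(Add(Mul(-2468, Rational(-1, 3536)), Rational(1836, 4351)), -214) = Add(Add(Rational(617, 884), Rational(1836, 4351)), -214) = Add(Rational(4307591, 3846284), -214) = Rational(-818797185, 3846284)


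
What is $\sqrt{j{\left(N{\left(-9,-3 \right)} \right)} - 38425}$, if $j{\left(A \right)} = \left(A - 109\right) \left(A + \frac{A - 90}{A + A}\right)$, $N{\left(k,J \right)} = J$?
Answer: $15 i \sqrt{177} \approx 199.56 i$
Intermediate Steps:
$j{\left(A \right)} = \left(-109 + A\right) \left(A + \frac{-90 + A}{2 A}\right)$
$\sqrt{j{\left(N{\left(-9,-3 \right)} \right)} - 38425} = \sqrt{\left(- \frac{199}{2} + \left(-3\right)^{2} + \frac{4905}{-3} - - \frac{651}{2}\right) - 38425} = \sqrt{\left(- \frac{199}{2} + 9 + 4905 \left(- \frac{1}{3}\right) + \frac{651}{2}\right) - 38425} = \sqrt{\left(- \frac{199}{2} + 9 - 1635 + \frac{651}{2}\right) - 38425} = \sqrt{-1400 - 38425} = \sqrt{-39825} = 15 i \sqrt{177}$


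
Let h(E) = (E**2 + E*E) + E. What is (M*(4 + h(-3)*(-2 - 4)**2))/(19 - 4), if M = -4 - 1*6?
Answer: -1088/3 ≈ -362.67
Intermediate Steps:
M = -10 (M = -4 - 6 = -10)
h(E) = E + 2*E**2 (h(E) = (E**2 + E**2) + E = 2*E**2 + E = E + 2*E**2)
(M*(4 + h(-3)*(-2 - 4)**2))/(19 - 4) = (-10*(4 + (-3*(1 + 2*(-3)))*(-2 - 4)**2))/(19 - 4) = -10*(4 - 3*(1 - 6)*(-6)**2)/15 = -10*(4 - 3*(-5)*36)*(1/15) = -10*(4 + 15*36)*(1/15) = -10*(4 + 540)*(1/15) = -10*544*(1/15) = -5440*1/15 = -1088/3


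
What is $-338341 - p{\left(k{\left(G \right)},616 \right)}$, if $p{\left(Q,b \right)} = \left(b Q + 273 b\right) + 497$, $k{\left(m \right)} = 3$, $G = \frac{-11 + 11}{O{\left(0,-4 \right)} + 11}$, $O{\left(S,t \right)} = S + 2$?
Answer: $-508854$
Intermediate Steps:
$O{\left(S,t \right)} = 2 + S$
$G = 0$ ($G = \frac{-11 + 11}{\left(2 + 0\right) + 11} = \frac{0}{2 + 11} = \frac{0}{13} = 0 \cdot \frac{1}{13} = 0$)
$p{\left(Q,b \right)} = 497 + 273 b + Q b$ ($p{\left(Q,b \right)} = \left(Q b + 273 b\right) + 497 = \left(273 b + Q b\right) + 497 = 497 + 273 b + Q b$)
$-338341 - p{\left(k{\left(G \right)},616 \right)} = -338341 - \left(497 + 273 \cdot 616 + 3 \cdot 616\right) = -338341 - \left(497 + 168168 + 1848\right) = -338341 - 170513 = -508854$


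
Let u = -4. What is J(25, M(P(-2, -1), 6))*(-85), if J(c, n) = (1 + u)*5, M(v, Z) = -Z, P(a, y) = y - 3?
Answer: 1275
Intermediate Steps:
P(a, y) = -3 + y
J(c, n) = -15 (J(c, n) = (1 - 4)*5 = -3*5 = -15)
J(25, M(P(-2, -1), 6))*(-85) = -15*(-85) = 1275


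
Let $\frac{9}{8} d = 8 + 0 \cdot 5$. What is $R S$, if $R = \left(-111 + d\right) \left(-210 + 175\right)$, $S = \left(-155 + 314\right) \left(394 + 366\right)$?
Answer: $\frac{1318163000}{3} \approx 4.3939 \cdot 10^{8}$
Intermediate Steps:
$d = \frac{64}{9}$ ($d = \frac{8 \left(8 + 0 \cdot 5\right)}{9} = \frac{8 \left(8 + 0\right)}{9} = \frac{8}{9} \cdot 8 = \frac{64}{9} \approx 7.1111$)
$S = 120840$ ($S = 159 \cdot 760 = 120840$)
$R = \frac{32725}{9}$ ($R = \left(-111 + \frac{64}{9}\right) \left(-210 + 175\right) = \left(- \frac{935}{9}\right) \left(-35\right) = \frac{32725}{9} \approx 3636.1$)
$R S = \frac{32725}{9} \cdot 120840 = \frac{1318163000}{3}$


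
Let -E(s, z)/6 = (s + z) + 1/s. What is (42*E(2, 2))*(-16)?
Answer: 18144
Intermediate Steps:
E(s, z) = -6*s - 6*z - 6/s (E(s, z) = -6*((s + z) + 1/s) = -6*(s + z + 1/s) = -6*s - 6*z - 6/s)
(42*E(2, 2))*(-16) = (42*(6*(-1 - 1*2*(2 + 2))/2))*(-16) = (42*(6*(1/2)*(-1 - 1*2*4)))*(-16) = (42*(6*(1/2)*(-1 - 8)))*(-16) = (42*(6*(1/2)*(-9)))*(-16) = (42*(-27))*(-16) = -1134*(-16) = 18144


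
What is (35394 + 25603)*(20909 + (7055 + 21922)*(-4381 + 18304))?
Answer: 24610318076960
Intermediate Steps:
(35394 + 25603)*(20909 + (7055 + 21922)*(-4381 + 18304)) = 60997*(20909 + 28977*13923) = 60997*(20909 + 403446771) = 60997*403467680 = 24610318076960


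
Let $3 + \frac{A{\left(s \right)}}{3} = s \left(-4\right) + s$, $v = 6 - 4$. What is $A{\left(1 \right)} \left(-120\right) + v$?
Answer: $2162$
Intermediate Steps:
$v = 2$ ($v = 6 - 4 = 2$)
$A{\left(s \right)} = -9 - 9 s$ ($A{\left(s \right)} = -9 + 3 \left(s \left(-4\right) + s\right) = -9 + 3 \left(- 4 s + s\right) = -9 + 3 \left(- 3 s\right) = -9 - 9 s$)
$A{\left(1 \right)} \left(-120\right) + v = \left(-9 - 9\right) \left(-120\right) + 2 = \left(-18\right) \left(-120\right) + 2 = 2160 + 2 = 2162$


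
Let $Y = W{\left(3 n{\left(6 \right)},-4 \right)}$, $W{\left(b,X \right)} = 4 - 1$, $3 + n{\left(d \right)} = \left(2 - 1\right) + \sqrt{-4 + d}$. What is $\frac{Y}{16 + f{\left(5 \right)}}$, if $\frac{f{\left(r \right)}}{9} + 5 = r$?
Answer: $\frac{3}{16} \approx 0.1875$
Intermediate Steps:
$n{\left(d \right)} = -2 + \sqrt{-4 + d}$ ($n{\left(d \right)} = -3 + \left(\left(2 - 1\right) + \sqrt{-4 + d}\right) = -3 + \left(1 + \sqrt{-4 + d}\right) = -2 + \sqrt{-4 + d}$)
$f{\left(r \right)} = -45 + 9 r$
$W{\left(b,X \right)} = 3$
$Y = 3$
$\frac{Y}{16 + f{\left(5 \right)}} = \frac{1}{16 + \left(-45 + 9 \cdot 5\right)} 3 = \frac{1}{16 + \left(-45 + 45\right)} 3 = \frac{1}{16 + 0} \cdot 3 = \frac{1}{16} \cdot 3 = \frac{3}{16}$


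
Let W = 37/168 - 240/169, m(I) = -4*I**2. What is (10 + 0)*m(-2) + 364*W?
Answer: -46547/78 ≈ -596.76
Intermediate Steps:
W = -34067/28392 (W = 37*(1/168) - 240*1/169 = 37/168 - 240/169 = -34067/28392 ≈ -1.1999)
(10 + 0)*m(-2) + 364*W = (10 + 0)*(-4*(-2)**2) + 364*(-34067/28392) = 10*(-4*4) - 34067/78 = 10*(-16) - 34067/78 = -160 - 34067/78 = -46547/78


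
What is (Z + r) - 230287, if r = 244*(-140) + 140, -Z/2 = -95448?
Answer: -73411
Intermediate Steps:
Z = 190896 (Z = -2*(-95448) = 190896)
r = -34020 (r = -34160 + 140 = -34020)
(Z + r) - 230287 = (190896 - 34020) - 230287 = 156876 - 230287 = -73411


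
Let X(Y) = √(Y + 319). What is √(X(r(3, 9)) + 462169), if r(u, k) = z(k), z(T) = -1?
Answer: √(462169 + √318) ≈ 679.84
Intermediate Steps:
r(u, k) = -1
X(Y) = √(319 + Y)
√(X(r(3, 9)) + 462169) = √(√(319 - 1) + 462169) = √(√318 + 462169) = √(462169 + √318)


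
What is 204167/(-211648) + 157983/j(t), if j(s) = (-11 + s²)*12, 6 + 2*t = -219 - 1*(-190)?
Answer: 10904474101/249956288 ≈ 43.626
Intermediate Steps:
t = -35/2 (t = -3 + (-219 - 1*(-190))/2 = -3 + (-219 + 190)/2 = -3 + (½)*(-29) = -3 - 29/2 = -35/2 ≈ -17.500)
j(s) = -132 + 12*s²
204167/(-211648) + 157983/j(t) = 204167/(-211648) + 157983/(-132 + 12*(-35/2)²) = 204167*(-1/211648) + 157983/(-132 + 12*(1225/4)) = -204167/211648 + 157983/(-132 + 3675) = -204167/211648 + 157983/3543 = -204167/211648 + 157983*(1/3543) = -204167/211648 + 52661/1181 = 10904474101/249956288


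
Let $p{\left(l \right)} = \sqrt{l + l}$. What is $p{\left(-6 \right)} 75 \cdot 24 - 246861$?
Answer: $-246861 + 3600 i \sqrt{3} \approx -2.4686 \cdot 10^{5} + 6235.4 i$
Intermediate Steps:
$p{\left(l \right)} = \sqrt{2} \sqrt{l}$ ($p{\left(l \right)} = \sqrt{2 l} = \sqrt{2} \sqrt{l}$)
$p{\left(-6 \right)} 75 \cdot 24 - 246861 = \sqrt{2} \sqrt{-6} \cdot 75 \cdot 24 - 246861 = \sqrt{2} i \sqrt{6} \cdot 75 \cdot 24 - 246861 = 2 i \sqrt{3} \cdot 75 \cdot 24 - 246861 = 150 i \sqrt{3} \cdot 24 - 246861 = 3600 i \sqrt{3} - 246861 = -246861 + 3600 i \sqrt{3}$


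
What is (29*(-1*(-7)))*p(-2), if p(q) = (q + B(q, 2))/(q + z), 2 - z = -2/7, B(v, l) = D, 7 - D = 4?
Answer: 1421/2 ≈ 710.50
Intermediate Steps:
D = 3 (D = 7 - 1*4 = 7 - 4 = 3)
B(v, l) = 3
z = 16/7 (z = 2 - (-2)/7 = 2 - 1*(-2/7) = 2 + 2/7 = 16/7 ≈ 2.2857)
p(q) = (3 + q)/(16/7 + q) (p(q) = (q + 3)/(q + 16/7) = (3 + q)/(16/7 + q))
(29*(-1*(-7)))*p(-2) = (29*(-1*(-7)))*(7*(3 - 2)/(16 + 7*(-2))) = (29*7)*(7*1/(16 - 14)) = 203*(7*1/2) = 203*(7*(½)*1) = 203*(7/2) = 1421/2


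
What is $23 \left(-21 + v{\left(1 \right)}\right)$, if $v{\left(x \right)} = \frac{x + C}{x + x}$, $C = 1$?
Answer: $-460$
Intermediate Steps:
$v{\left(x \right)} = \frac{1 + x}{2 x}$ ($v{\left(x \right)} = \frac{x + 1}{x + x} = \frac{1 + x}{2 x}$)
$23 \left(-21 + v{\left(1 \right)}\right) = 23 \left(-21 + \frac{1 + 1}{2 \cdot 1}\right) = 23 \left(-21 + \frac{1}{2} \cdot 1 \cdot 2\right) = 23 \left(-21 + 1\right) = 23 \left(-20\right) = -460$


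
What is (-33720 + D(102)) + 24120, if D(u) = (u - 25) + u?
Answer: -9421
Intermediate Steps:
D(u) = -25 + 2*u (D(u) = (-25 + u) + u = -25 + 2*u)
(-33720 + D(102)) + 24120 = (-33720 + (-25 + 2*102)) + 24120 = (-33720 + (-25 + 204)) + 24120 = (-33720 + 179) + 24120 = -33541 + 24120 = -9421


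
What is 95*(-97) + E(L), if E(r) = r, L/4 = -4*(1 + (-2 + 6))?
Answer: -9295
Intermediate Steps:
L = -80 (L = 4*(-4*(1 + (-2 + 6))) = 4*(-4*(1 + 4)) = 4*(-4*5) = 4*(-20) = -80)
95*(-97) + E(L) = 95*(-97) - 80 = -9215 - 80 = -9295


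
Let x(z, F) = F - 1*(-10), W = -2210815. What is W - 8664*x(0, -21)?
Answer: -2115511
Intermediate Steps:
x(z, F) = 10 + F (x(z, F) = F + 10 = 10 + F)
W - 8664*x(0, -21) = -2210815 - 8664*(10 - 21) = -2210815 - 8664*(-11) = -2210815 + 95304 = -2115511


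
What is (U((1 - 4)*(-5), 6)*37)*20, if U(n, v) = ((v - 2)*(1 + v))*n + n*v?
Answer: 377400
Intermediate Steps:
U(n, v) = n*v + n*(1 + v)*(-2 + v) (U(n, v) = ((-2 + v)*(1 + v))*n + n*v = ((1 + v)*(-2 + v))*n + n*v = n*(1 + v)*(-2 + v) + n*v = n*v + n*(1 + v)*(-2 + v))
(U((1 - 4)*(-5), 6)*37)*20 = ((((1 - 4)*(-5))*(-2 + 6**2))*37)*20 = (((-3*(-5))*(-2 + 36))*37)*20 = ((15*34)*37)*20 = (510*37)*20 = 18870*20 = 377400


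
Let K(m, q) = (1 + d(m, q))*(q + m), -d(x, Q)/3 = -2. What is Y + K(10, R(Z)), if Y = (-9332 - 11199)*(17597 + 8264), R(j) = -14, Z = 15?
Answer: -530952219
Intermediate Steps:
d(x, Q) = 6 (d(x, Q) = -3*(-2) = 6)
K(m, q) = 7*m + 7*q (K(m, q) = (1 + 6)*(q + m) = 7*(m + q) = 7*m + 7*q)
Y = -530952191 (Y = -20531*25861 = -530952191)
Y + K(10, R(Z)) = -530952191 + (7*10 + 7*(-14)) = -530952191 + (70 - 98) = -530952191 - 28 = -530952219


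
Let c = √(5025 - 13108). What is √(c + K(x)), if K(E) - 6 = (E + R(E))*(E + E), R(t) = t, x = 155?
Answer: √(96106 + I*√8083) ≈ 310.01 + 0.145*I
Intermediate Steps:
c = I*√8083 (c = √(-8083) = I*√8083 ≈ 89.906*I)
K(E) = 6 + 4*E² (K(E) = 6 + (E + E)*(E + E) = 6 + (2*E)*(2*E) = 6 + 4*E²)
√(c + K(x)) = √(I*√8083 + (6 + 4*155²)) = √(I*√8083 + (6 + 4*24025)) = √(I*√8083 + (6 + 96100)) = √(I*√8083 + 96106) = √(96106 + I*√8083)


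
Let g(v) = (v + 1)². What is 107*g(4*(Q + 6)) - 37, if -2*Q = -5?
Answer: 131038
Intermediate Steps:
Q = 5/2 (Q = -½*(-5) = 5/2 ≈ 2.5000)
g(v) = (1 + v)²
107*g(4*(Q + 6)) - 37 = 107*(1 + 4*(5/2 + 6))² - 37 = 107*(1 + 4*(17/2))² - 37 = 107*(1 + 34)² - 37 = 107*35² - 37 = 107*1225 - 37 = 131075 - 37 = 131038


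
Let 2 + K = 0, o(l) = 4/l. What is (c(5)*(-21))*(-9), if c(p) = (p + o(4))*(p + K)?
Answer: 3402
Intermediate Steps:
K = -2 (K = -2 + 0 = -2)
c(p) = (1 + p)*(-2 + p) (c(p) = (p + 4/4)*(p - 2) = (p + 4*(1/4))*(-2 + p) = (p + 1)*(-2 + p) = (1 + p)*(-2 + p))
(c(5)*(-21))*(-9) = ((-2 + 5**2 - 1*5)*(-21))*(-9) = ((-2 + 25 - 5)*(-21))*(-9) = (18*(-21))*(-9) = -378*(-9) = 3402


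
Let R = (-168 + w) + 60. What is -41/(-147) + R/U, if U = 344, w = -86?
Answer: -7207/25284 ≈ -0.28504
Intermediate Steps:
R = -194 (R = (-168 - 86) + 60 = -254 + 60 = -194)
-41/(-147) + R/U = -41/(-147) - 194/344 = -41*(-1/147) - 194*1/344 = 41/147 - 97/172 = -7207/25284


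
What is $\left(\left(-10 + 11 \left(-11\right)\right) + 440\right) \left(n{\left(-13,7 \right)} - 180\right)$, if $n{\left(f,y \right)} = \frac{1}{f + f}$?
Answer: $- \frac{1446429}{26} \approx -55632.0$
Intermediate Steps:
$n{\left(f,y \right)} = \frac{1}{2 f}$
$\left(\left(-10 + 11 \left(-11\right)\right) + 440\right) \left(n{\left(-13,7 \right)} - 180\right) = \left(\left(-10 + 11 \left(-11\right)\right) + 440\right) \left(\frac{1}{2 \left(-13\right)} - 180\right) = \left(\left(-10 - 121\right) + 440\right) \left(\frac{1}{2} \left(- \frac{1}{13}\right) - 180\right) = \left(-131 + 440\right) \left(- \frac{1}{26} - 180\right) = 309 \left(- \frac{4681}{26}\right) = - \frac{1446429}{26}$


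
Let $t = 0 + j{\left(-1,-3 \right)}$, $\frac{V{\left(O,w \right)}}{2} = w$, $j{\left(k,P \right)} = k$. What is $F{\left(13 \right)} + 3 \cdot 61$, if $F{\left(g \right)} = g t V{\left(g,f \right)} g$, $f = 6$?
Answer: $-1845$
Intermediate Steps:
$V{\left(O,w \right)} = 2 w$
$t = -1$ ($t = 0 - 1 = -1$)
$F{\left(g \right)} = - 12 g^{2}$ ($F{\left(g \right)} = g \left(-1\right) 2 \cdot 6 g = - g 12 g = - 12 g g = - 12 g^{2}$)
$F{\left(13 \right)} + 3 \cdot 61 = - 12 \cdot 13^{2} + 3 \cdot 61 = \left(-12\right) 169 + 183 = -2028 + 183 = -1845$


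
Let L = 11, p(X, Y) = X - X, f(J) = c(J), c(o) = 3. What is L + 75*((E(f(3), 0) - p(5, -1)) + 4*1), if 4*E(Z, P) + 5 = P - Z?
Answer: 161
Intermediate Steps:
f(J) = 3
p(X, Y) = 0
E(Z, P) = -5/4 - Z/4 + P/4 (E(Z, P) = -5/4 + (P - Z)/4 = -5/4 + (-Z/4 + P/4) = -5/4 - Z/4 + P/4)
L + 75*((E(f(3), 0) - p(5, -1)) + 4*1) = 11 + 75*(((-5/4 - 1/4*3 + (1/4)*0) - 1*0) + 4*1) = 11 + 75*(((-5/4 - 3/4 + 0) + 0) + 4) = 11 + 75*((-2 + 0) + 4) = 11 + 75*(-2 + 4) = 11 + 75*2 = 11 + 150 = 161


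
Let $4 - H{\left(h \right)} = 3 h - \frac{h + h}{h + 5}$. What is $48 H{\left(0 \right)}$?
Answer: $192$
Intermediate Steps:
$H{\left(h \right)} = 4 - 3 h + \frac{2 h}{5 + h}$ ($H{\left(h \right)} = 4 - \left(3 h - \frac{h + h}{h + 5}\right) = 4 - \left(3 h - \frac{2 h}{5 + h}\right) = 4 - 3 h + \frac{2 h}{5 + h}$)
$48 H{\left(0 \right)} = 48 \frac{20 - 0 - 3 \cdot 0^{2}}{5 + 0} = 48 \frac{20 + 0 - 0}{5} = 48 \frac{20 + 0 + 0}{5} = 48 \cdot \frac{1}{5} \cdot 20 = 48 \cdot 4 = 192$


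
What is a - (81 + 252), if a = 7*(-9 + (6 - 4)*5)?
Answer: -326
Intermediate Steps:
a = 7 (a = 7*(-9 + 2*5) = 7*(-9 + 10) = 7*1 = 7)
a - (81 + 252) = 7 - (81 + 252) = 7 - 1*333 = 7 - 333 = -326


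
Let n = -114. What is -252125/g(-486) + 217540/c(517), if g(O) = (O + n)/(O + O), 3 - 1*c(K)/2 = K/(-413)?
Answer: -168075755/439 ≈ -3.8286e+5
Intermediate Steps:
c(K) = 6 + 2*K/413 (c(K) = 6 - 2*K/(-413) = 6 - 2*K*(-1)/413 = 6 - (-2)*K/413 = 6 + 2*K/413)
g(O) = (-114 + O)/(2*O) (g(O) = (O - 114)/(O + O) = (-114 + O)/((2*O)) = (-114 + O)*(1/(2*O)) = (-114 + O)/(2*O))
-252125/g(-486) + 217540/c(517) = -252125*(-972/(-114 - 486)) + 217540/(6 + (2/413)*517) = -252125/((½)*(-1/486)*(-600)) + 217540/(6 + 1034/413) = -252125/50/81 + 217540/(3512/413) = -252125*81/50 + 217540*(413/3512) = -816885/2 + 22461005/878 = -168075755/439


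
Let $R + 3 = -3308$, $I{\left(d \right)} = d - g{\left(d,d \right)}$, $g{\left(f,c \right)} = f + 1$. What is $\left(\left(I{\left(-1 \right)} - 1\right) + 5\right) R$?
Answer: $-9933$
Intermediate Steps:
$g{\left(f,c \right)} = 1 + f$
$I{\left(d \right)} = -1$ ($I{\left(d \right)} = d - \left(1 + d\right) = -1$)
$R = -3311$ ($R = -3 - 3308 = -3311$)
$\left(\left(I{\left(-1 \right)} - 1\right) + 5\right) R = \left(\left(-1 - 1\right) + 5\right) \left(-3311\right) = \left(-2 + 5\right) \left(-3311\right) = 3 \left(-3311\right) = -9933$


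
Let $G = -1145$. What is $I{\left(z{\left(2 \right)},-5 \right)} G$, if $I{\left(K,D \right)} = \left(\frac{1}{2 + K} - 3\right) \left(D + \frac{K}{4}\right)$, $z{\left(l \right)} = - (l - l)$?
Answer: $- \frac{28625}{2} \approx -14313.0$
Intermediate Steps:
$z{\left(l \right)} = 0$ ($z{\left(l \right)} = \left(-1\right) 0 = 0$)
$I{\left(K,D \right)} = \left(-3 + \frac{1}{2 + K}\right) \left(D + \frac{K}{4}\right)$ ($I{\left(K,D \right)} = \left(-3 + \frac{1}{2 + K}\right) \left(D + K \frac{1}{4}\right) = \left(-3 + \frac{1}{2 + K}\right) \left(D + \frac{K}{4}\right)$)
$I{\left(z{\left(2 \right)},-5 \right)} G = \frac{\left(-20\right) \left(-5\right) - 0 - 3 \cdot 0^{2} - \left(-60\right) 0}{4 \left(2 + 0\right)} \left(-1145\right) = \frac{100 + 0 - 0 + 0}{4 \cdot 2} \left(-1145\right) = \frac{1}{4} \cdot \frac{1}{2} \left(100 + 0 + 0 + 0\right) \left(-1145\right) = \frac{1}{4} \cdot \frac{1}{2} \cdot 100 \left(-1145\right) = \frac{25}{2} \left(-1145\right) = - \frac{28625}{2}$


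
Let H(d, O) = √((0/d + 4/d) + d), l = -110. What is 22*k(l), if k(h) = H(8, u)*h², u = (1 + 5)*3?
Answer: 133100*√34 ≈ 7.7610e+5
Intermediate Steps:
u = 18 (u = 6*3 = 18)
H(d, O) = √(d + 4/d) (H(d, O) = √((0 + 4/d) + d) = √(4/d + d) = √(d + 4/d))
k(h) = √34*h²/2 (k(h) = √(8 + 4/8)*h² = √(8 + 4*(⅛))*h² = √(8 + ½)*h² = √(17/2)*h² = (√34/2)*h² = √34*h²/2)
22*k(l) = 22*((½)*√34*(-110)²) = 22*((½)*√34*12100) = 22*(6050*√34) = 133100*√34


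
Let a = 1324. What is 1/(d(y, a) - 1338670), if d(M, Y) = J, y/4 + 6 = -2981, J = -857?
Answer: -1/1339527 ≈ -7.4653e-7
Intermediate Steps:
y = -11948 (y = -24 + 4*(-2981) = -24 - 11924 = -11948)
d(M, Y) = -857
1/(d(y, a) - 1338670) = 1/(-857 - 1338670) = 1/(-1339527) = -1/1339527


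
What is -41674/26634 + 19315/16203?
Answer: -8933784/23975039 ≈ -0.37263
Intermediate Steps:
-41674/26634 + 19315/16203 = -41674*1/26634 + 19315*(1/16203) = -20837/13317 + 19315/16203 = -8933784/23975039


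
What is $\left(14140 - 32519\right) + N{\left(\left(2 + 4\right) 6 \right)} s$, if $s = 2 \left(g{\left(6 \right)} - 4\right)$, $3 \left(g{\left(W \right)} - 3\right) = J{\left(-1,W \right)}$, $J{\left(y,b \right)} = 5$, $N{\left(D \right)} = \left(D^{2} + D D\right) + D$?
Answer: $-14875$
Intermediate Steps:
$N{\left(D \right)} = D + 2 D^{2}$ ($N{\left(D \right)} = \left(D^{2} + D^{2}\right) + D = 2 D^{2} + D = D + 2 D^{2}$)
$g{\left(W \right)} = \frac{14}{3}$ ($g{\left(W \right)} = 3 + \frac{1}{3} \cdot 5 = 3 + \frac{5}{3} = \frac{14}{3}$)
$s = \frac{4}{3}$ ($s = 2 \left(\frac{14}{3} - 4\right) = 2 \cdot \frac{2}{3} = \frac{4}{3} \approx 1.3333$)
$\left(14140 - 32519\right) + N{\left(\left(2 + 4\right) 6 \right)} s = \left(14140 - 32519\right) + \left(2 + 4\right) 6 \left(1 + 2 \left(2 + 4\right) 6\right) \frac{4}{3} = -18379 + 6 \cdot 6 \left(1 + 2 \cdot 6 \cdot 6\right) \frac{4}{3} = -18379 + 36 \left(1 + 2 \cdot 36\right) \frac{4}{3} = -18379 + 36 \left(1 + 72\right) \frac{4}{3} = -18379 + 36 \cdot 73 \cdot \frac{4}{3} = -18379 + 2628 \cdot \frac{4}{3} = -18379 + 3504 = -14875$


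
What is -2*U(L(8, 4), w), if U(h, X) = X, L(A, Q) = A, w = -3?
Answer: 6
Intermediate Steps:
-2*U(L(8, 4), w) = -2*(-3) = 6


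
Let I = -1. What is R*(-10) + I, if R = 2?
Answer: -21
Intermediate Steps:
R*(-10) + I = 2*(-10) - 1 = -20 - 1 = -21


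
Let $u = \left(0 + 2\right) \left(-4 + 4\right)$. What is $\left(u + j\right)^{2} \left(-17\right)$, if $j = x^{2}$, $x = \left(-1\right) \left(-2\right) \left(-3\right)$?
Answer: $-22032$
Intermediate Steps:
$u = 0$ ($u = 2 \cdot 0 = 0$)
$x = -6$ ($x = 2 \left(-3\right) = -6$)
$j = 36$ ($j = \left(-6\right)^{2} = 36$)
$\left(u + j\right)^{2} \left(-17\right) = \left(0 + 36\right)^{2} \left(-17\right) = 36^{2} \left(-17\right) = 1296 \left(-17\right) = -22032$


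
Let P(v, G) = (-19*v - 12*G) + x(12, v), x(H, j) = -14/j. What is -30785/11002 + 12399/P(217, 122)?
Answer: -3186919651/635178466 ≈ -5.0174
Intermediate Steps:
P(v, G) = -19*v - 14/v - 12*G (P(v, G) = (-19*v - 12*G) - 14/v = -19*v - 14/v - 12*G)
-30785/11002 + 12399/P(217, 122) = -30785/11002 + 12399/(-19*217 - 14/217 - 12*122) = -30785*1/11002 + 12399/(-4123 - 14*1/217 - 1464) = -30785/11002 + 12399/(-4123 - 2/31 - 1464) = -30785/11002 + 12399/(-173199/31) = -30785/11002 + 12399*(-31/173199) = -30785/11002 - 128123/57733 = -3186919651/635178466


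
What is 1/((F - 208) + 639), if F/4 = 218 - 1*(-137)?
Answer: 1/1851 ≈ 0.00054025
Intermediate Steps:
F = 1420 (F = 4*(218 - 1*(-137)) = 4*(218 + 137) = 4*355 = 1420)
1/((F - 208) + 639) = 1/((1420 - 208) + 639) = 1/(1212 + 639) = 1/1851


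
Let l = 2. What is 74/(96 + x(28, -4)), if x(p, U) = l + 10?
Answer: 37/54 ≈ 0.68519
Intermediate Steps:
x(p, U) = 12 (x(p, U) = 2 + 10 = 12)
74/(96 + x(28, -4)) = 74/(96 + 12) = 74/108 = 74*(1/108) = 37/54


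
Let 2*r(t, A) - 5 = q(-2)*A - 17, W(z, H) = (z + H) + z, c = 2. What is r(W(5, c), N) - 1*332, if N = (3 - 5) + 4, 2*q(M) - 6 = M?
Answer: -336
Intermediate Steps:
q(M) = 3 + M/2
W(z, H) = H + 2*z (W(z, H) = (H + z) + z = H + 2*z)
N = 2 (N = -2 + 4 = 2)
r(t, A) = -6 + A (r(t, A) = 5/2 + ((3 + (½)*(-2))*A - 17)/2 = 5/2 + ((3 - 1)*A - 17)/2 = 5/2 + (2*A - 17)/2 = 5/2 + (-17 + 2*A)/2 = 5/2 + (-17/2 + A) = -6 + A)
r(W(5, c), N) - 1*332 = (-6 + 2) - 1*332 = -4 - 332 = -336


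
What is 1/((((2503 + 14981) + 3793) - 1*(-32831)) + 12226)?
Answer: 1/66334 ≈ 1.5075e-5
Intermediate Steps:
1/((((2503 + 14981) + 3793) - 1*(-32831)) + 12226) = 1/(((17484 + 3793) + 32831) + 12226) = 1/((21277 + 32831) + 12226) = 1/(54108 + 12226) = 1/66334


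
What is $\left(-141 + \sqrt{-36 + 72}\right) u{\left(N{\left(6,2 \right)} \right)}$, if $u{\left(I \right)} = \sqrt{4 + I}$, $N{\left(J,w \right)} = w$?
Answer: $- 135 \sqrt{6} \approx -330.68$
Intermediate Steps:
$\left(-141 + \sqrt{-36 + 72}\right) u{\left(N{\left(6,2 \right)} \right)} = \left(-141 + \sqrt{-36 + 72}\right) \sqrt{4 + 2} = \left(-141 + \sqrt{36}\right) \sqrt{6} = \left(-141 + 6\right) \sqrt{6} = - 135 \sqrt{6}$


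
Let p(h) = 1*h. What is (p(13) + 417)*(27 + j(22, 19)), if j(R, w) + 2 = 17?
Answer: 18060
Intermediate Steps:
p(h) = h
j(R, w) = 15 (j(R, w) = -2 + 17 = 15)
(p(13) + 417)*(27 + j(22, 19)) = (13 + 417)*(27 + 15) = 430*42 = 18060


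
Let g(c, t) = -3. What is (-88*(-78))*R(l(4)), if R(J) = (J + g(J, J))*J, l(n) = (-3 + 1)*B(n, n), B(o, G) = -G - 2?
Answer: 741312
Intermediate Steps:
B(o, G) = -2 - G
l(n) = 4 + 2*n (l(n) = (-3 + 1)*(-2 - n) = -2*(-2 - n) = 4 + 2*n)
R(J) = J*(-3 + J) (R(J) = (J - 3)*J = (-3 + J)*J = J*(-3 + J))
(-88*(-78))*R(l(4)) = (-88*(-78))*((4 + 2*4)*(-3 + (4 + 2*4))) = 6864*((4 + 8)*(-3 + (4 + 8))) = 6864*(12*(-3 + 12)) = 6864*(12*9) = 6864*108 = 741312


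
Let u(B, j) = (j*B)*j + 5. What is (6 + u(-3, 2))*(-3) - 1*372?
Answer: -369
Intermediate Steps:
u(B, j) = 5 + B*j**2 (u(B, j) = (B*j)*j + 5 = B*j**2 + 5 = 5 + B*j**2)
(6 + u(-3, 2))*(-3) - 1*372 = (6 + (5 - 3*2**2))*(-3) - 1*372 = (6 + (5 - 3*4))*(-3) - 372 = (6 + (5 - 12))*(-3) - 372 = (6 - 7)*(-3) - 372 = -1*(-3) - 372 = 3 - 372 = -369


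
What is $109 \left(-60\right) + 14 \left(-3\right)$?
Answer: $-6582$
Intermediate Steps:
$109 \left(-60\right) + 14 \left(-3\right) = -6540 - 42 = -6582$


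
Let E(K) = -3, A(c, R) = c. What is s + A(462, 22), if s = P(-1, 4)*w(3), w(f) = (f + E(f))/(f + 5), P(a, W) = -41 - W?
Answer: 462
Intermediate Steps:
w(f) = (-3 + f)/(5 + f) (w(f) = (f - 3)/(f + 5) = (-3 + f)/(5 + f))
s = 0 (s = (-41 - 1*4)*((-3 + 3)/(5 + 3)) = (-41 - 4)*(0/8) = -45*0/8 = -45*0 = 0)
s + A(462, 22) = 0 + 462 = 462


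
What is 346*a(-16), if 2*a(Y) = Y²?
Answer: 44288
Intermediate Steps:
a(Y) = Y²/2
346*a(-16) = 346*((½)*(-16)²) = 346*((½)*256) = 346*128 = 44288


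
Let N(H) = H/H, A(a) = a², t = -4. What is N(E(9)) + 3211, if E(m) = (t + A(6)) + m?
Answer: 3212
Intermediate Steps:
E(m) = 32 + m (E(m) = (-4 + 6²) + m = (-4 + 36) + m = 32 + m)
N(H) = 1
N(E(9)) + 3211 = 1 + 3211 = 3212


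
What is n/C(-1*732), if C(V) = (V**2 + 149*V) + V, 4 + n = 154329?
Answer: 154325/426024 ≈ 0.36224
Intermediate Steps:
n = 154325 (n = -4 + 154329 = 154325)
C(V) = V**2 + 150*V
n/C(-1*732) = 154325/(((-1*732)*(150 - 1*732))) = 154325/((-732*(150 - 732))) = 154325/((-732*(-582))) = 154325/426024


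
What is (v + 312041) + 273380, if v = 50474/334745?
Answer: 195966803119/334745 ≈ 5.8542e+5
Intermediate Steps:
v = 50474/334745 (v = 50474*(1/334745) = 50474/334745 ≈ 0.15078)
(v + 312041) + 273380 = (50474/334745 + 312041) + 273380 = 104454215019/334745 + 273380 = 195966803119/334745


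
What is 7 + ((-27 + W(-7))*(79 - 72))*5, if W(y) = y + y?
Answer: -1428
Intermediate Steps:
W(y) = 2*y
7 + ((-27 + W(-7))*(79 - 72))*5 = 7 + ((-27 + 2*(-7))*(79 - 72))*5 = 7 + ((-27 - 14)*7)*5 = 7 - 41*7*5 = 7 - 287*5 = 7 - 1435 = -1428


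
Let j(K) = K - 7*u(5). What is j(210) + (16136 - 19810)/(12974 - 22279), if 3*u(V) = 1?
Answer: 5808037/27915 ≈ 208.06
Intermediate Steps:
u(V) = ⅓ (u(V) = (⅓)*1 = ⅓)
j(K) = -7/3 + K (j(K) = K - 7*⅓ = K - 7/3 = -7/3 + K)
j(210) + (16136 - 19810)/(12974 - 22279) = (-7/3 + 210) + (16136 - 19810)/(12974 - 22279) = 623/3 - 3674/(-9305) = 623/3 - 3674*(-1/9305) = 623/3 + 3674/9305 = 5808037/27915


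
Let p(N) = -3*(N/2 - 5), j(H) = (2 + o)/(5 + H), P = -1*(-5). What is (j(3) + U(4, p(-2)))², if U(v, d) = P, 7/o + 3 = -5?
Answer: 108241/4096 ≈ 26.426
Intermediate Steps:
o = -7/8 (o = 7/(-3 - 5) = 7/(-8) = 7*(-⅛) = -7/8 ≈ -0.87500)
P = 5
j(H) = 9/(8*(5 + H)) (j(H) = (2 - 7/8)/(5 + H) = 9/(8*(5 + H)))
p(N) = 15 - 3*N/2 (p(N) = -3*(N*(½) - 5) = -3*(N/2 - 5) = -3*(-5 + N/2) = 15 - 3*N/2)
U(v, d) = 5
(j(3) + U(4, p(-2)))² = (9/(8*(5 + 3)) + 5)² = ((9/8)/8 + 5)² = ((9/8)*(⅛) + 5)² = (9/64 + 5)² = (329/64)² = 108241/4096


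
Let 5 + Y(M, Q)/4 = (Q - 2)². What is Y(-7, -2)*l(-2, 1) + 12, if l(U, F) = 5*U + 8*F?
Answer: -76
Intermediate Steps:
Y(M, Q) = -20 + 4*(-2 + Q)² (Y(M, Q) = -20 + 4*(Q - 2)² = -20 + 4*(-2 + Q)²)
Y(-7, -2)*l(-2, 1) + 12 = (-20 + 4*(-2 - 2)²)*(5*(-2) + 8*1) + 12 = (-20 + 4*(-4)²)*(-10 + 8) + 12 = (-20 + 4*16)*(-2) + 12 = (-20 + 64)*(-2) + 12 = 44*(-2) + 12 = -88 + 12 = -76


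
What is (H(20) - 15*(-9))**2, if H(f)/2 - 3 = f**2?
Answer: 885481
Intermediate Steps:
H(f) = 6 + 2*f**2
(H(20) - 15*(-9))**2 = ((6 + 2*20**2) - 15*(-9))**2 = ((6 + 2*400) + 135)**2 = ((6 + 800) + 135)**2 = (806 + 135)**2 = 941**2 = 885481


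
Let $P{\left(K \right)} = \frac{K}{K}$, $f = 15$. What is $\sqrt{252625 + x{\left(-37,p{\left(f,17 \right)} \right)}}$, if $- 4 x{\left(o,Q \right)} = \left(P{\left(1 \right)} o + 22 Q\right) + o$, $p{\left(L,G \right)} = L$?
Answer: $\sqrt{252561} \approx 502.55$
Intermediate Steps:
$P{\left(K \right)} = 1$
$x{\left(o,Q \right)} = - \frac{11 Q}{2} - \frac{o}{2}$ ($x{\left(o,Q \right)} = - \frac{\left(1 o + 22 Q\right) + o}{4} = - \frac{\left(o + 22 Q\right) + o}{4} = - \frac{2 o + 22 Q}{4} = - \frac{11 Q}{2} - \frac{o}{2}$)
$\sqrt{252625 + x{\left(-37,p{\left(f,17 \right)} \right)}} = \sqrt{252625 - 64} = \sqrt{252561}$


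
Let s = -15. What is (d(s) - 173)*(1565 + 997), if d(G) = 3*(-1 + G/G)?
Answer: -443226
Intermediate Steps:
d(G) = 0 (d(G) = 3*(-1 + 1) = 3*0 = 0)
(d(s) - 173)*(1565 + 997) = (0 - 173)*(1565 + 997) = -173*2562 = -443226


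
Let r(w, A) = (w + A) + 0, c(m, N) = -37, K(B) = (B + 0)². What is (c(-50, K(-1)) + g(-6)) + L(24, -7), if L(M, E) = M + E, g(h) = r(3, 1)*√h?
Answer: -20 + 4*I*√6 ≈ -20.0 + 9.798*I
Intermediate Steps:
K(B) = B²
r(w, A) = A + w (r(w, A) = (A + w) + 0 = A + w)
g(h) = 4*√h (g(h) = (1 + 3)*√h = 4*√h)
L(M, E) = E + M
(c(-50, K(-1)) + g(-6)) + L(24, -7) = (-37 + 4*√(-6)) + (-7 + 24) = (-37 + 4*(I*√6)) + 17 = (-37 + 4*I*√6) + 17 = -20 + 4*I*√6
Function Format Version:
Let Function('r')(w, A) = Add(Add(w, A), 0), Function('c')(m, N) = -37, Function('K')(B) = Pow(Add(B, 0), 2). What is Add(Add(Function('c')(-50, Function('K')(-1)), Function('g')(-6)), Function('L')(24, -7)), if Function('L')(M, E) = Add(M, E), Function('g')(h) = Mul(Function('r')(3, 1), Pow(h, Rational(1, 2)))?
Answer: Add(-20, Mul(4, I, Pow(6, Rational(1, 2)))) ≈ Add(-20.000, Mul(9.7980, I))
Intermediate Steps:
Function('K')(B) = Pow(B, 2)
Function('r')(w, A) = Add(A, w) (Function('r')(w, A) = Add(Add(A, w), 0) = Add(A, w))
Function('g')(h) = Mul(4, Pow(h, Rational(1, 2))) (Function('g')(h) = Mul(Add(1, 3), Pow(h, Rational(1, 2))) = Mul(4, Pow(h, Rational(1, 2))))
Function('L')(M, E) = Add(E, M)
Add(Add(Function('c')(-50, Function('K')(-1)), Function('g')(-6)), Function('L')(24, -7)) = Add(Add(-37, Mul(4, Pow(-6, Rational(1, 2)))), Add(-7, 24)) = Add(Add(-37, Mul(4, Mul(I, Pow(6, Rational(1, 2))))), 17) = Add(Add(-37, Mul(4, I, Pow(6, Rational(1, 2)))), 17) = Add(-20, Mul(4, I, Pow(6, Rational(1, 2))))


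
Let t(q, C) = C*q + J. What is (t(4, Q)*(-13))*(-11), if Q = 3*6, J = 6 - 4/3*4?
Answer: 31174/3 ≈ 10391.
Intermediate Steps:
J = 2/3 (J = 6 - 4*1/3*4 = 6 - 4/3*4 = 6 - 16/3 = 2/3 ≈ 0.66667)
Q = 18
t(q, C) = 2/3 + C*q (t(q, C) = C*q + 2/3 = 2/3 + C*q)
(t(4, Q)*(-13))*(-11) = ((2/3 + 18*4)*(-13))*(-11) = ((2/3 + 72)*(-13))*(-11) = ((218/3)*(-13))*(-11) = -2834/3*(-11) = 31174/3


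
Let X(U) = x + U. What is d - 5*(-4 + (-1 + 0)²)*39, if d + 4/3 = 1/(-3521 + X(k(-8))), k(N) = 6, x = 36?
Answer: 6091726/10437 ≈ 583.67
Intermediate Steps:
X(U) = 36 + U
d = -13919/10437 (d = -4/3 + 1/(-3521 + (36 + 6)) = -4/3 + 1/(-3521 + 42) = -4/3 + 1/(-3479) = -4/3 - 1/3479 = -13919/10437 ≈ -1.3336)
d - 5*(-4 + (-1 + 0)²)*39 = -13919/10437 - 5*(-4 + (-1 + 0)²)*39 = -13919/10437 - 5*(-4 + (-1)²)*39 = -13919/10437 - 5*(-4 + 1)*39 = -13919/10437 - 5*(-3)*39 = -13919/10437 - (-15)*39 = -13919/10437 - 1*(-585) = -13919/10437 + 585 = 6091726/10437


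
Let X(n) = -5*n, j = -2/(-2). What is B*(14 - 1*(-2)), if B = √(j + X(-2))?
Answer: 16*√11 ≈ 53.066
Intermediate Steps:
j = 1 (j = -2*(-½) = 1)
B = √11 (B = √(1 - 5*(-2)) = √(1 + 10) = √11 ≈ 3.3166)
B*(14 - 1*(-2)) = √11*(14 - 1*(-2)) = √11*(14 + 2) = √11*16 = 16*√11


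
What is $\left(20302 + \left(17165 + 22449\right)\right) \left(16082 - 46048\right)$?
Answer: $-1795442856$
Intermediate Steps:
$\left(20302 + \left(17165 + 22449\right)\right) \left(16082 - 46048\right) = \left(20302 + 39614\right) \left(-29966\right) = 59916 \left(-29966\right) = -1795442856$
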